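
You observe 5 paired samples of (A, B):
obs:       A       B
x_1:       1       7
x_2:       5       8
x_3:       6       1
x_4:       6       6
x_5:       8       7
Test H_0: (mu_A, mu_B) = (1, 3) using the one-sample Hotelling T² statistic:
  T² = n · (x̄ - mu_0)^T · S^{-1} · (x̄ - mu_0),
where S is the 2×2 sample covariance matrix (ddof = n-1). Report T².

Step 1 — sample mean vector:
  mean(A) = (1 + 5 + 6 + 6 + 8) / 5 = 26/5 = 5.2
  mean(B) = (7 + 8 + 1 + 6 + 7) / 5 = 29/5 = 5.8
  x̄ = (5.2, 5.8),  deviation x̄ - mu_0 = (5.2, 5.8) - (1, 3) = (4.2, 2.8).

Step 2 — sample covariance matrix, S[i,j] = (1/(n-1)) · Σ_k (x_{k,i} - mean_i) · (x_{k,j} - mean_j), divisor n-1 = 4:
  S[A,A] = ((-4.2)·(-4.2) + (-0.2)·(-0.2) + (0.8)·(0.8) + (0.8)·(0.8) + (2.8)·(2.8)) / 4 = 26.8/4 = 6.7
  S[A,B] = ((-4.2)·(1.2) + (-0.2)·(2.2) + (0.8)·(-4.8) + (0.8)·(0.2) + (2.8)·(1.2)) / 4 = -5.8/4 = -1.45
  S[B,B] = ((1.2)·(1.2) + (2.2)·(2.2) + (-4.8)·(-4.8) + (0.2)·(0.2) + (1.2)·(1.2)) / 4 = 30.8/4 = 7.7
  S = [[6.7, -1.45],
 [-1.45, 7.7]].

Step 3 — invert S. det(S) = 6.7·7.7 - (-1.45)² = 49.4875.
  S^{-1} = (1/det) · [[d, -b], [-b, a]] = [[0.1556, 0.0293],
 [0.0293, 0.1354]].

Step 4 — quadratic form (x̄ - mu_0)^T · S^{-1} · (x̄ - mu_0):
  S^{-1} · (x̄ - mu_0) = (0.7355, 0.5021),
  (x̄ - mu_0)^T · [...] = (4.2)·(0.7355) + (2.8)·(0.5021) = 4.4953.

Step 5 — scale by n: T² = 5 · 4.4953 = 22.4764.

T² ≈ 22.4764


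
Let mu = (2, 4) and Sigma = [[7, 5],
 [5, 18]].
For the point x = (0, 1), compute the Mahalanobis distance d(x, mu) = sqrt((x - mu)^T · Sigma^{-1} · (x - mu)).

Step 1 — centre the observation: (x - mu) = (-2, -3).

Step 2 — invert Sigma. det(Sigma) = 7·18 - (5)² = 101.
  Sigma^{-1} = (1/det) · [[d, -b], [-b, a]] = [[0.1782, -0.0495],
 [-0.0495, 0.0693]].

Step 3 — form the quadratic (x - mu)^T · Sigma^{-1} · (x - mu):
  Sigma^{-1} · (x - mu) = (-0.2079, -0.1089).
  (x - mu)^T · [Sigma^{-1} · (x - mu)] = (-2)·(-0.2079) + (-3)·(-0.1089) = 0.7426.

Step 4 — take square root: d = √(0.7426) ≈ 0.8617.

d(x, mu) = √(0.7426) ≈ 0.8617


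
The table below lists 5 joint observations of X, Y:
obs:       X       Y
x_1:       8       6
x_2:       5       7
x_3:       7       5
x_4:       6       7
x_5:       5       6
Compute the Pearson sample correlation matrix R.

Step 1 — column means:
  mean(X) = (8 + 5 + 7 + 6 + 5) / 5 = 31/5 = 6.2
  mean(Y) = (6 + 7 + 5 + 7 + 6) / 5 = 31/5 = 6.2

Step 2 — sample variances and covariances s[i,j] = (1/(n-1)) · Σ_k (x_{k,i} - mean_i) · (x_{k,j} - mean_j), with n-1 = 4:
  s[X,X] = ((1.8)·(1.8) + (-1.2)·(-1.2) + (0.8)·(0.8) + (-0.2)·(-0.2) + (-1.2)·(-1.2)) / 4 = 6.8/4 = 1.7
  s[X,Y] = ((1.8)·(-0.2) + (-1.2)·(0.8) + (0.8)·(-1.2) + (-0.2)·(0.8) + (-1.2)·(-0.2)) / 4 = -2.2/4 = -0.55
  s[Y,Y] = ((-0.2)·(-0.2) + (0.8)·(0.8) + (-1.2)·(-1.2) + (0.8)·(0.8) + (-0.2)·(-0.2)) / 4 = 2.8/4 = 0.7
  Sample standard deviations s_i = √(s[i,i]):
  s(X) = √(1.7) = 1.3038
  s(Y) = √(0.7) = 0.8367

Step 3 — r_{ij} = s_{ij} / (s_i · s_j):
  r[X,X] = 1 (diagonal).
  r[X,Y] = -0.55 / (1.3038 · 0.8367) = -0.55 / 1.0909 = -0.5042
  r[Y,Y] = 1 (diagonal).

R is symmetric with unit diagonal. Assembling:

R = [[1, -0.5042],
 [-0.5042, 1]]


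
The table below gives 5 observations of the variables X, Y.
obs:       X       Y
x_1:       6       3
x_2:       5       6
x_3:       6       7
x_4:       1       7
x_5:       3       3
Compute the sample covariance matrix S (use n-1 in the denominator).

Step 1 — column means:
  mean(X) = (6 + 5 + 6 + 1 + 3) / 5 = 21/5 = 4.2
  mean(Y) = (3 + 6 + 7 + 7 + 3) / 5 = 26/5 = 5.2

Step 2 — sample covariance S[i,j] = (1/(n-1)) · Σ_k (x_{k,i} - mean_i) · (x_{k,j} - mean_j), with n-1 = 4.
  S[X,X] = ((1.8)·(1.8) + (0.8)·(0.8) + (1.8)·(1.8) + (-3.2)·(-3.2) + (-1.2)·(-1.2)) / 4 = 18.8/4 = 4.7
  S[X,Y] = ((1.8)·(-2.2) + (0.8)·(0.8) + (1.8)·(1.8) + (-3.2)·(1.8) + (-1.2)·(-2.2)) / 4 = -3.2/4 = -0.8
  S[Y,Y] = ((-2.2)·(-2.2) + (0.8)·(0.8) + (1.8)·(1.8) + (1.8)·(1.8) + (-2.2)·(-2.2)) / 4 = 16.8/4 = 4.2

S is symmetric (S[j,i] = S[i,j]). Assembling:

S = [[4.7, -0.8],
 [-0.8, 4.2]]


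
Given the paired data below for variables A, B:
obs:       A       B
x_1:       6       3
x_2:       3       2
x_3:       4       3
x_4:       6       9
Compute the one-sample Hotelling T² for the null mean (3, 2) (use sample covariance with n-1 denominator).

Step 1 — sample mean vector:
  mean(A) = (6 + 3 + 4 + 6) / 4 = 19/4 = 4.75
  mean(B) = (3 + 2 + 3 + 9) / 4 = 17/4 = 4.25
  x̄ = (4.75, 4.25),  deviation x̄ - mu_0 = (4.75, 4.25) - (3, 2) = (1.75, 2.25).

Step 2 — sample covariance matrix, S[i,j] = (1/(n-1)) · Σ_k (x_{k,i} - mean_i) · (x_{k,j} - mean_j), divisor n-1 = 3:
  S[A,A] = ((1.25)·(1.25) + (-1.75)·(-1.75) + (-0.75)·(-0.75) + (1.25)·(1.25)) / 3 = 6.75/3 = 2.25
  S[A,B] = ((1.25)·(-1.25) + (-1.75)·(-2.25) + (-0.75)·(-1.25) + (1.25)·(4.75)) / 3 = 9.25/3 = 3.0833
  S[B,B] = ((-1.25)·(-1.25) + (-2.25)·(-2.25) + (-1.25)·(-1.25) + (4.75)·(4.75)) / 3 = 30.75/3 = 10.25
  S = [[2.25, 3.0833],
 [3.0833, 10.25]].

Step 3 — invert S. det(S) = 2.25·10.25 - (3.0833)² = 13.5556.
  S^{-1} = (1/det) · [[d, -b], [-b, a]] = [[0.7561, -0.2275],
 [-0.2275, 0.166]].

Step 4 — quadratic form (x̄ - mu_0)^T · S^{-1} · (x̄ - mu_0):
  S^{-1} · (x̄ - mu_0) = (0.8115, -0.0246),
  (x̄ - mu_0)^T · [...] = (1.75)·(0.8115) + (2.25)·(-0.0246) = 1.3648.

Step 5 — scale by n: T² = 4 · 1.3648 = 5.459.

T² ≈ 5.459


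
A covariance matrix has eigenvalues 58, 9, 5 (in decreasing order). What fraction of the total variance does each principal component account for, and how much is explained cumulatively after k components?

Step 1 — total variance = trace(Sigma) = Σ λ_i = 58 + 9 + 5 = 72.

Step 2 — fraction explained by component i = λ_i / Σ λ:
  PC1: 58/72 = 0.8056
  PC2: 9/72 = 0.125
  PC3: 5/72 = 0.0694

Step 3 — cumulative fraction after k components = (λ_1 + ... + λ_k) / Σ λ:
  k = 1: 58/72 = 0.8056
  k = 2: (58 + 9)/72 = 67/72 = 0.9306
  k = 3: (58 + 9 + 5)/72 = 72/72 = 1

Summary (fraction, with percent):

explained: PC1 0.8056 (80.56%), PC2 0.125 (12.5%), PC3 0.0694 (6.94%);  cumulative: 0.8056, 0.9306, 1


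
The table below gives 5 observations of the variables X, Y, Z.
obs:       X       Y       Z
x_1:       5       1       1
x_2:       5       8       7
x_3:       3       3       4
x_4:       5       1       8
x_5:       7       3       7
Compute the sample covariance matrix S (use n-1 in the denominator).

Step 1 — column means:
  mean(X) = (5 + 5 + 3 + 5 + 7) / 5 = 25/5 = 5
  mean(Y) = (1 + 8 + 3 + 1 + 3) / 5 = 16/5 = 3.2
  mean(Z) = (1 + 7 + 4 + 8 + 7) / 5 = 27/5 = 5.4

Step 2 — sample covariance S[i,j] = (1/(n-1)) · Σ_k (x_{k,i} - mean_i) · (x_{k,j} - mean_j), with n-1 = 4.
  S[X,X] = ((0)·(0) + (0)·(0) + (-2)·(-2) + (0)·(0) + (2)·(2)) / 4 = 8/4 = 2
  S[X,Y] = ((0)·(-2.2) + (0)·(4.8) + (-2)·(-0.2) + (0)·(-2.2) + (2)·(-0.2)) / 4 = 0/4 = 0
  S[X,Z] = ((0)·(-4.4) + (0)·(1.6) + (-2)·(-1.4) + (0)·(2.6) + (2)·(1.6)) / 4 = 6/4 = 1.5
  S[Y,Y] = ((-2.2)·(-2.2) + (4.8)·(4.8) + (-0.2)·(-0.2) + (-2.2)·(-2.2) + (-0.2)·(-0.2)) / 4 = 32.8/4 = 8.2
  S[Y,Z] = ((-2.2)·(-4.4) + (4.8)·(1.6) + (-0.2)·(-1.4) + (-2.2)·(2.6) + (-0.2)·(1.6)) / 4 = 11.6/4 = 2.9
  S[Z,Z] = ((-4.4)·(-4.4) + (1.6)·(1.6) + (-1.4)·(-1.4) + (2.6)·(2.6) + (1.6)·(1.6)) / 4 = 33.2/4 = 8.3

S is symmetric (S[j,i] = S[i,j]). Assembling:

S = [[2, 0, 1.5],
 [0, 8.2, 2.9],
 [1.5, 2.9, 8.3]]


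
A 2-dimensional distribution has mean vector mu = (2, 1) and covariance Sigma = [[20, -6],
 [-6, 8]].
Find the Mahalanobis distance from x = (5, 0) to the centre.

Step 1 — centre the observation: (x - mu) = (3, -1).

Step 2 — invert Sigma. det(Sigma) = 20·8 - (-6)² = 124.
  Sigma^{-1} = (1/det) · [[d, -b], [-b, a]] = [[0.0645, 0.0484],
 [0.0484, 0.1613]].

Step 3 — form the quadratic (x - mu)^T · Sigma^{-1} · (x - mu):
  Sigma^{-1} · (x - mu) = (0.1452, -0.0161).
  (x - mu)^T · [Sigma^{-1} · (x - mu)] = (3)·(0.1452) + (-1)·(-0.0161) = 0.4516.

Step 4 — take square root: d = √(0.4516) ≈ 0.672.

d(x, mu) = √(0.4516) ≈ 0.672


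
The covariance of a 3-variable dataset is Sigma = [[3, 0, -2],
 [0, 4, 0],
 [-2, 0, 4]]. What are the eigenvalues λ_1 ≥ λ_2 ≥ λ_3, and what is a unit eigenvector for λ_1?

Step 1 — characteristic polynomial p(λ) = det(λI - Sigma) = λ³ - tr·λ² + c_1·λ - det, where tr = trace, c_1 = sum of the principal 2×2 minors, det = det(Sigma):
  tr = 3 + 4 + 4 = 11,
  c_1 = (3·4 - (0)²) + (3·4 - (-2)²) + (4·4 - (0)²) = 12 + 8 + 16 = 36,
  det = 3·(4·4 - (0)²) - (0)·((0)·4 - (0)·(-2)) + (-2)·((0)·(0) - 4·(-2)) = 3·(16) - (0)·(0) + (-2)·(8) = 32.
  So p(λ) = λ³ - 11λ² + 36λ - 32.
Step 2 — look for an integer root (rational root theorem: any rational root is an integer divisor of 32). Testing λ = 4:
  p(4) = 64 - 176 + 144 - 32 = 0  ✓
  Dividing out (λ - 4): p(λ) = (λ - 4)(λ² - 7λ + 8).
Step 3 — remaining eigenvalues from the quadratic λ² - 7λ + 8 = 0:
  Δ = 7² - 4·8 = 49 - 32 = 17,  λ = (7 ± √17)/2 = (7 ± 4.1231)/2 ≈ 5.5616 or 1.4384.
  Sorted: λ_1 = 5.5616,  λ_2 = 4,  λ_3 = 1.4384  (check: sum = 11 = tr ✓).

Step 4 — unit eigenvector for λ_1 ≈ 5.5616: v spans the null space of (Sigma - λ_1 I), whose rows are
  r_1 = (-2.5616, 0, -2),  r_2 = (0, -1.5616, 0),  r_3 = (-2, 0, -1.5616).
  v is orthogonal to every row, so take v ∝ r_1 × r_2 = ((0)·(0) - (-2)·(-1.5616), (-2)·(0) - (-2.5616)·(0), (-2.5616)·(-1.5616) - (0)·(0)) ≈ (-3.1231, 0, 4).
  Rescale (multiply by -1 so the first nonzero entry is positive): u = (3.1231, 0, -4).
  ||u|| = √((3.1231)² + (0)² + (-4)²) = √(25.7538) ≈ 5.0748,  v_1 = u/||u|| ≈ (0.6154, 0, -0.7882) (||v_1|| = 1).

λ_1 = 5.5616,  λ_2 = 4,  λ_3 = 1.4384;  v_1 ≈ (0.6154, 0, -0.7882)


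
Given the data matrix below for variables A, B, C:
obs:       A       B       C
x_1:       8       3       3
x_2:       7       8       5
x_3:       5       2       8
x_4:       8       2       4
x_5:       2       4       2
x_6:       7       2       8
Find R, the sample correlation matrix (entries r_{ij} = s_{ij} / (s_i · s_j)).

Step 1 — column means:
  mean(A) = (8 + 7 + 5 + 8 + 2 + 7) / 6 = 37/6 = 6.1667
  mean(B) = (3 + 8 + 2 + 2 + 4 + 2) / 6 = 21/6 = 3.5
  mean(C) = (3 + 5 + 8 + 4 + 2 + 8) / 6 = 30/6 = 5

Step 2 — sample variances and covariances s[i,j] = (1/(n-1)) · Σ_k (x_{k,i} - mean_i) · (x_{k,j} - mean_j), with n-1 = 5:
  s[A,A] = ((1.8333)·(1.8333) + (0.8333)·(0.8333) + (-1.1667)·(-1.1667) + (1.8333)·(1.8333) + (-4.1667)·(-4.1667) + (0.8333)·(0.8333)) / 5 = 26.8333/5 = 5.3667
  s[A,B] = ((1.8333)·(-0.5) + (0.8333)·(4.5) + (-1.1667)·(-1.5) + (1.8333)·(-1.5) + (-4.1667)·(0.5) + (0.8333)·(-1.5)) / 5 = -1.5/5 = -0.3
  s[A,C] = ((1.8333)·(-2) + (0.8333)·(0) + (-1.1667)·(3) + (1.8333)·(-1) + (-4.1667)·(-3) + (0.8333)·(3)) / 5 = 6/5 = 1.2
  s[B,B] = ((-0.5)·(-0.5) + (4.5)·(4.5) + (-1.5)·(-1.5) + (-1.5)·(-1.5) + (0.5)·(0.5) + (-1.5)·(-1.5)) / 5 = 27.5/5 = 5.5
  s[B,C] = ((-0.5)·(-2) + (4.5)·(0) + (-1.5)·(3) + (-1.5)·(-1) + (0.5)·(-3) + (-1.5)·(3)) / 5 = -8/5 = -1.6
  s[C,C] = ((-2)·(-2) + (0)·(0) + (3)·(3) + (-1)·(-1) + (-3)·(-3) + (3)·(3)) / 5 = 32/5 = 6.4
  Sample standard deviations s_i = √(s[i,i]):
  s(A) = √(5.3667) = 2.3166
  s(B) = √(5.5) = 2.3452
  s(C) = √(6.4) = 2.5298

Step 3 — r_{ij} = s_{ij} / (s_i · s_j):
  r[A,A] = 1 (diagonal).
  r[A,B] = -0.3 / (2.3166 · 2.3452) = -0.3 / 5.4329 = -0.0552
  r[A,C] = 1.2 / (2.3166 · 2.5298) = 1.2 / 5.8606 = 0.2048
  r[B,B] = 1 (diagonal).
  r[B,C] = -1.6 / (2.3452 · 2.5298) = -1.6 / 5.933 = -0.2697
  r[C,C] = 1 (diagonal).

R is symmetric with unit diagonal. Assembling:

R = [[1, -0.0552, 0.2048],
 [-0.0552, 1, -0.2697],
 [0.2048, -0.2697, 1]]


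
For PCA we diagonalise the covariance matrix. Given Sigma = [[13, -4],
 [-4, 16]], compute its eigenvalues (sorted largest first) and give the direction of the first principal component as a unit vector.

Step 1 — characteristic polynomial of 2×2 Sigma:
  det(Sigma - λI) = λ² - trace · λ + det = 0.
  trace = 13 + 16 = 29, det = 13·16 - (-4)² = 192.
Step 2 — discriminant:
  Δ = trace² - 4·det = 841 - 768 = 73.
Step 3 — eigenvalues:
  λ = (trace ± √Δ)/2 = (29 ± 8.544)/2,
  λ_1 = 18.772,  λ_2 = 10.228.

Step 4 — unit eigenvector for λ_1: solve (Sigma - λ_1 I)v = 0. First row:
  (13 - 18.772)·v_x + (-4)·v_y = 0, i.e. (-5.772)·v_x + (-4)·v_y = 0,
  so v ∝ (b, λ_1 - a) = (-4, 5.772); multiply by -1 so the first entry is positive: u = (4, -5.772).
  ||u|| = √((4)² + (-5.772)²) = √(49.316) ≈ 7.0225,
  v_1 = u/||u|| ≈ (0.5696, -0.8219) (||v_1|| = 1).

λ_1 = 18.772,  λ_2 = 10.228;  v_1 ≈ (0.5696, -0.8219)


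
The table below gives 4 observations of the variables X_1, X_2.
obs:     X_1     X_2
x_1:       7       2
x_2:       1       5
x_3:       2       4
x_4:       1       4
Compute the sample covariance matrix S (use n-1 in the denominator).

Step 1 — column means:
  mean(X_1) = (7 + 1 + 2 + 1) / 4 = 11/4 = 2.75
  mean(X_2) = (2 + 5 + 4 + 4) / 4 = 15/4 = 3.75

Step 2 — sample covariance S[i,j] = (1/(n-1)) · Σ_k (x_{k,i} - mean_i) · (x_{k,j} - mean_j), with n-1 = 3.
  S[X_1,X_1] = ((4.25)·(4.25) + (-1.75)·(-1.75) + (-0.75)·(-0.75) + (-1.75)·(-1.75)) / 3 = 24.75/3 = 8.25
  S[X_1,X_2] = ((4.25)·(-1.75) + (-1.75)·(1.25) + (-0.75)·(0.25) + (-1.75)·(0.25)) / 3 = -10.25/3 = -3.4167
  S[X_2,X_2] = ((-1.75)·(-1.75) + (1.25)·(1.25) + (0.25)·(0.25) + (0.25)·(0.25)) / 3 = 4.75/3 = 1.5833

S is symmetric (S[j,i] = S[i,j]). Assembling:

S = [[8.25, -3.4167],
 [-3.4167, 1.5833]]


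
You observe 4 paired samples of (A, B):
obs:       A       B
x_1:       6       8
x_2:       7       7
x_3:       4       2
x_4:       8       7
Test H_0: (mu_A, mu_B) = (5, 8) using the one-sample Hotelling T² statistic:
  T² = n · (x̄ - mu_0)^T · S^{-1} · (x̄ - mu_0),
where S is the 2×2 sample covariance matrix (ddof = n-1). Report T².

Step 1 — sample mean vector:
  mean(A) = (6 + 7 + 4 + 8) / 4 = 25/4 = 6.25
  mean(B) = (8 + 7 + 2 + 7) / 4 = 24/4 = 6
  x̄ = (6.25, 6),  deviation x̄ - mu_0 = (6.25, 6) - (5, 8) = (1.25, -2).

Step 2 — sample covariance matrix, S[i,j] = (1/(n-1)) · Σ_k (x_{k,i} - mean_i) · (x_{k,j} - mean_j), divisor n-1 = 3:
  S[A,A] = ((-0.25)·(-0.25) + (0.75)·(0.75) + (-2.25)·(-2.25) + (1.75)·(1.75)) / 3 = 8.75/3 = 2.9167
  S[A,B] = ((-0.25)·(2) + (0.75)·(1) + (-2.25)·(-4) + (1.75)·(1)) / 3 = 11/3 = 3.6667
  S[B,B] = ((2)·(2) + (1)·(1) + (-4)·(-4) + (1)·(1)) / 3 = 22/3 = 7.3333
  S = [[2.9167, 3.6667],
 [3.6667, 7.3333]].

Step 3 — invert S. det(S) = 2.9167·7.3333 - (3.6667)² = 7.9444.
  S^{-1} = (1/det) · [[d, -b], [-b, a]] = [[0.9231, -0.4615],
 [-0.4615, 0.3671]].

Step 4 — quadratic form (x̄ - mu_0)^T · S^{-1} · (x̄ - mu_0):
  S^{-1} · (x̄ - mu_0) = (2.0769, -1.3112),
  (x̄ - mu_0)^T · [...] = (1.25)·(2.0769) + (-2)·(-1.3112) = 5.2185.

Step 5 — scale by n: T² = 4 · 5.2185 = 20.8741.

T² ≈ 20.8741


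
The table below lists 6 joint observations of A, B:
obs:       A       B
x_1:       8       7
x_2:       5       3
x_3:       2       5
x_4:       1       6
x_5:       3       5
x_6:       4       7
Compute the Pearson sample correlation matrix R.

Step 1 — column means:
  mean(A) = (8 + 5 + 2 + 1 + 3 + 4) / 6 = 23/6 = 3.8333
  mean(B) = (7 + 3 + 5 + 6 + 5 + 7) / 6 = 33/6 = 5.5

Step 2 — sample variances and covariances s[i,j] = (1/(n-1)) · Σ_k (x_{k,i} - mean_i) · (x_{k,j} - mean_j), with n-1 = 5:
  s[A,A] = ((4.1667)·(4.1667) + (1.1667)·(1.1667) + (-1.8333)·(-1.8333) + (-2.8333)·(-2.8333) + (-0.8333)·(-0.8333) + (0.1667)·(0.1667)) / 5 = 30.8333/5 = 6.1667
  s[A,B] = ((4.1667)·(1.5) + (1.1667)·(-2.5) + (-1.8333)·(-0.5) + (-2.8333)·(0.5) + (-0.8333)·(-0.5) + (0.1667)·(1.5)) / 5 = 3.5/5 = 0.7
  s[B,B] = ((1.5)·(1.5) + (-2.5)·(-2.5) + (-0.5)·(-0.5) + (0.5)·(0.5) + (-0.5)·(-0.5) + (1.5)·(1.5)) / 5 = 11.5/5 = 2.3
  Sample standard deviations s_i = √(s[i,i]):
  s(A) = √(6.1667) = 2.4833
  s(B) = √(2.3) = 1.5166

Step 3 — r_{ij} = s_{ij} / (s_i · s_j):
  r[A,A] = 1 (diagonal).
  r[A,B] = 0.7 / (2.4833 · 1.5166) = 0.7 / 3.7661 = 0.1859
  r[B,B] = 1 (diagonal).

R is symmetric with unit diagonal. Assembling:

R = [[1, 0.1859],
 [0.1859, 1]]


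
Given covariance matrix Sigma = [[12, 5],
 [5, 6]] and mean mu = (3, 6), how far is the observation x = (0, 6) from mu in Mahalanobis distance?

Step 1 — centre the observation: (x - mu) = (-3, 0).

Step 2 — invert Sigma. det(Sigma) = 12·6 - (5)² = 47.
  Sigma^{-1} = (1/det) · [[d, -b], [-b, a]] = [[0.1277, -0.1064],
 [-0.1064, 0.2553]].

Step 3 — form the quadratic (x - mu)^T · Sigma^{-1} · (x - mu):
  Sigma^{-1} · (x - mu) = (-0.383, 0.3191).
  (x - mu)^T · [Sigma^{-1} · (x - mu)] = (-3)·(-0.383) + (0)·(0.3191) = 1.1489.

Step 4 — take square root: d = √(1.1489) ≈ 1.0719.

d(x, mu) = √(1.1489) ≈ 1.0719


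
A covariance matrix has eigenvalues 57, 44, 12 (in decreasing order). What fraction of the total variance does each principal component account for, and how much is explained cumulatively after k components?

Step 1 — total variance = trace(Sigma) = Σ λ_i = 57 + 44 + 12 = 113.

Step 2 — fraction explained by component i = λ_i / Σ λ:
  PC1: 57/113 = 0.5044
  PC2: 44/113 = 0.3894
  PC3: 12/113 = 0.1062

Step 3 — cumulative fraction after k components = (λ_1 + ... + λ_k) / Σ λ:
  k = 1: 57/113 = 0.5044
  k = 2: (57 + 44)/113 = 101/113 = 0.8938
  k = 3: (57 + 44 + 12)/113 = 113/113 = 1

Summary (fraction, with percent):

explained: PC1 0.5044 (50.44%), PC2 0.3894 (38.94%), PC3 0.1062 (10.62%);  cumulative: 0.5044, 0.8938, 1


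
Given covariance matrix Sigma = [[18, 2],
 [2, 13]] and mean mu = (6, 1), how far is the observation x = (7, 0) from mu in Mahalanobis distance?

Step 1 — centre the observation: (x - mu) = (1, -1).

Step 2 — invert Sigma. det(Sigma) = 18·13 - (2)² = 230.
  Sigma^{-1} = (1/det) · [[d, -b], [-b, a]] = [[0.0565, -0.0087],
 [-0.0087, 0.0783]].

Step 3 — form the quadratic (x - mu)^T · Sigma^{-1} · (x - mu):
  Sigma^{-1} · (x - mu) = (0.0652, -0.087).
  (x - mu)^T · [Sigma^{-1} · (x - mu)] = (1)·(0.0652) + (-1)·(-0.087) = 0.1522.

Step 4 — take square root: d = √(0.1522) ≈ 0.3901.

d(x, mu) = √(0.1522) ≈ 0.3901


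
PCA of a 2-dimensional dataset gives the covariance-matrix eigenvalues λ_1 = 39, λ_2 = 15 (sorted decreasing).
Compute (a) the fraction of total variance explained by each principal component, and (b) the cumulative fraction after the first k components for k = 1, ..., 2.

Step 1 — total variance = trace(Sigma) = Σ λ_i = 39 + 15 = 54.

Step 2 — fraction explained by component i = λ_i / Σ λ:
  PC1: 39/54 = 0.7222
  PC2: 15/54 = 0.2778

Step 3 — cumulative fraction after k components = (λ_1 + ... + λ_k) / Σ λ:
  k = 1: 39/54 = 0.7222
  k = 2: (39 + 15)/54 = 54/54 = 1

Summary (fraction, with percent):

explained: PC1 0.7222 (72.22%), PC2 0.2778 (27.78%);  cumulative: 0.7222, 1


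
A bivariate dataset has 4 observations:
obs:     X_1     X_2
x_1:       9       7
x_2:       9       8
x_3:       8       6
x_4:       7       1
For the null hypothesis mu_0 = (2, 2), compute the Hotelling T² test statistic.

Step 1 — sample mean vector:
  mean(X_1) = (9 + 9 + 8 + 7) / 4 = 33/4 = 8.25
  mean(X_2) = (7 + 8 + 6 + 1) / 4 = 22/4 = 5.5
  x̄ = (8.25, 5.5),  deviation x̄ - mu_0 = (8.25, 5.5) - (2, 2) = (6.25, 3.5).

Step 2 — sample covariance matrix, S[i,j] = (1/(n-1)) · Σ_k (x_{k,i} - mean_i) · (x_{k,j} - mean_j), divisor n-1 = 3:
  S[X_1,X_1] = ((0.75)·(0.75) + (0.75)·(0.75) + (-0.25)·(-0.25) + (-1.25)·(-1.25)) / 3 = 2.75/3 = 0.9167
  S[X_1,X_2] = ((0.75)·(1.5) + (0.75)·(2.5) + (-0.25)·(0.5) + (-1.25)·(-4.5)) / 3 = 8.5/3 = 2.8333
  S[X_2,X_2] = ((1.5)·(1.5) + (2.5)·(2.5) + (0.5)·(0.5) + (-4.5)·(-4.5)) / 3 = 29/3 = 9.6667
  S = [[0.9167, 2.8333],
 [2.8333, 9.6667]].

Step 3 — invert S. det(S) = 0.9167·9.6667 - (2.8333)² = 0.8333.
  S^{-1} = (1/det) · [[d, -b], [-b, a]] = [[11.6, -3.4],
 [-3.4, 1.1]].

Step 4 — quadratic form (x̄ - mu_0)^T · S^{-1} · (x̄ - mu_0):
  S^{-1} · (x̄ - mu_0) = (60.6, -17.4),
  (x̄ - mu_0)^T · [...] = (6.25)·(60.6) + (3.5)·(-17.4) = 317.85.

Step 5 — scale by n: T² = 4 · 317.85 = 1271.4.

T² ≈ 1271.4


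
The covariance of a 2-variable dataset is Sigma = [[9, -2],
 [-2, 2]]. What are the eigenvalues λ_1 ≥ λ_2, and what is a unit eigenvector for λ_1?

Step 1 — characteristic polynomial of 2×2 Sigma:
  det(Sigma - λI) = λ² - trace · λ + det = 0.
  trace = 9 + 2 = 11, det = 9·2 - (-2)² = 14.
Step 2 — discriminant:
  Δ = trace² - 4·det = 121 - 56 = 65.
Step 3 — eigenvalues:
  λ = (trace ± √Δ)/2 = (11 ± 8.0623)/2,
  λ_1 = 9.5311,  λ_2 = 1.4689.

Step 4 — unit eigenvector for λ_1: solve (Sigma - λ_1 I)v = 0. First row:
  (9 - 9.5311)·v_x + (-2)·v_y = 0, i.e. (-0.5311)·v_x + (-2)·v_y = 0,
  so v ∝ (b, λ_1 - a) = (-2, 0.5311); multiply by -1 so the first entry is positive: u = (2, -0.5311).
  ||u|| = √((2)² + (-0.5311)²) = √(4.2821) ≈ 2.0693,
  v_1 = u/||u|| ≈ (0.9665, -0.2567) (||v_1|| = 1).

λ_1 = 9.5311,  λ_2 = 1.4689;  v_1 ≈ (0.9665, -0.2567)


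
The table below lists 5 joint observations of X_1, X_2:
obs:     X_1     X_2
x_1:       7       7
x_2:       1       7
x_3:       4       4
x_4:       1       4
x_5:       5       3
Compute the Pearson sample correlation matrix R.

Step 1 — column means:
  mean(X_1) = (7 + 1 + 4 + 1 + 5) / 5 = 18/5 = 3.6
  mean(X_2) = (7 + 7 + 4 + 4 + 3) / 5 = 25/5 = 5

Step 2 — sample variances and covariances s[i,j] = (1/(n-1)) · Σ_k (x_{k,i} - mean_i) · (x_{k,j} - mean_j), with n-1 = 4:
  s[X_1,X_1] = ((3.4)·(3.4) + (-2.6)·(-2.6) + (0.4)·(0.4) + (-2.6)·(-2.6) + (1.4)·(1.4)) / 4 = 27.2/4 = 6.8
  s[X_1,X_2] = ((3.4)·(2) + (-2.6)·(2) + (0.4)·(-1) + (-2.6)·(-1) + (1.4)·(-2)) / 4 = 1/4 = 0.25
  s[X_2,X_2] = ((2)·(2) + (2)·(2) + (-1)·(-1) + (-1)·(-1) + (-2)·(-2)) / 4 = 14/4 = 3.5
  Sample standard deviations s_i = √(s[i,i]):
  s(X_1) = √(6.8) = 2.6077
  s(X_2) = √(3.5) = 1.8708

Step 3 — r_{ij} = s_{ij} / (s_i · s_j):
  r[X_1,X_1] = 1 (diagonal).
  r[X_1,X_2] = 0.25 / (2.6077 · 1.8708) = 0.25 / 4.8785 = 0.0512
  r[X_2,X_2] = 1 (diagonal).

R is symmetric with unit diagonal. Assembling:

R = [[1, 0.0512],
 [0.0512, 1]]


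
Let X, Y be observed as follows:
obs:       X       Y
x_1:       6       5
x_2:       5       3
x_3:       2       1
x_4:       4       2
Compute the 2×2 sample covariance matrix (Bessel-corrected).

Step 1 — column means:
  mean(X) = (6 + 5 + 2 + 4) / 4 = 17/4 = 4.25
  mean(Y) = (5 + 3 + 1 + 2) / 4 = 11/4 = 2.75

Step 2 — sample covariance S[i,j] = (1/(n-1)) · Σ_k (x_{k,i} - mean_i) · (x_{k,j} - mean_j), with n-1 = 3.
  S[X,X] = ((1.75)·(1.75) + (0.75)·(0.75) + (-2.25)·(-2.25) + (-0.25)·(-0.25)) / 3 = 8.75/3 = 2.9167
  S[X,Y] = ((1.75)·(2.25) + (0.75)·(0.25) + (-2.25)·(-1.75) + (-0.25)·(-0.75)) / 3 = 8.25/3 = 2.75
  S[Y,Y] = ((2.25)·(2.25) + (0.25)·(0.25) + (-1.75)·(-1.75) + (-0.75)·(-0.75)) / 3 = 8.75/3 = 2.9167

S is symmetric (S[j,i] = S[i,j]). Assembling:

S = [[2.9167, 2.75],
 [2.75, 2.9167]]


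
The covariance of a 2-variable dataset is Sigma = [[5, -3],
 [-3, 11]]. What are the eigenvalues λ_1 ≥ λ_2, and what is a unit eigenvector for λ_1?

Step 1 — characteristic polynomial of 2×2 Sigma:
  det(Sigma - λI) = λ² - trace · λ + det = 0.
  trace = 5 + 11 = 16, det = 5·11 - (-3)² = 46.
Step 2 — discriminant:
  Δ = trace² - 4·det = 256 - 184 = 72.
Step 3 — eigenvalues:
  λ = (trace ± √Δ)/2 = (16 ± 8.4853)/2,
  λ_1 = 12.2426,  λ_2 = 3.7574.

Step 4 — unit eigenvector for λ_1: solve (Sigma - λ_1 I)v = 0. First row:
  (5 - 12.2426)·v_x + (-3)·v_y = 0, i.e. (-7.2426)·v_x + (-3)·v_y = 0,
  so v ∝ (b, λ_1 - a) = (-3, 7.2426); multiply by -1 so the first entry is positive: u = (3, -7.2426).
  ||u|| = √((3)² + (-7.2426)²) = √(61.4558) ≈ 7.8394,
  v_1 = u/||u|| ≈ (0.3827, -0.9239) (||v_1|| = 1).

λ_1 = 12.2426,  λ_2 = 3.7574;  v_1 ≈ (0.3827, -0.9239)


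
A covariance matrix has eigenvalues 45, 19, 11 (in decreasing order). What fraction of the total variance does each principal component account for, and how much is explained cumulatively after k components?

Step 1 — total variance = trace(Sigma) = Σ λ_i = 45 + 19 + 11 = 75.

Step 2 — fraction explained by component i = λ_i / Σ λ:
  PC1: 45/75 = 0.6
  PC2: 19/75 = 0.2533
  PC3: 11/75 = 0.1467

Step 3 — cumulative fraction after k components = (λ_1 + ... + λ_k) / Σ λ:
  k = 1: 45/75 = 0.6
  k = 2: (45 + 19)/75 = 64/75 = 0.8533
  k = 3: (45 + 19 + 11)/75 = 75/75 = 1

Summary (fraction, with percent):

explained: PC1 0.6 (60%), PC2 0.2533 (25.33%), PC3 0.1467 (14.67%);  cumulative: 0.6, 0.8533, 1


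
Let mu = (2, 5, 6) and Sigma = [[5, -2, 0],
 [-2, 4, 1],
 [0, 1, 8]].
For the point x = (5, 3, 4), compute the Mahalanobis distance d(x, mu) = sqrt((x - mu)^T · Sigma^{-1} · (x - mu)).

Step 1 — centre the observation: (x - mu) = (3, -2, -2).

Step 2 — invert Sigma (cofactor / det for 3×3, or solve directly):
  Sigma^{-1} = [[0.252, 0.1301, -0.0163],
 [0.1301, 0.3252, -0.0407],
 [-0.0163, -0.0407, 0.1301]].

Step 3 — form the quadratic (x - mu)^T · Sigma^{-1} · (x - mu):
  Sigma^{-1} · (x - mu) = (0.5285, -0.1789, -0.2276).
  (x - mu)^T · [Sigma^{-1} · (x - mu)] = (3)·(0.5285) + (-2)·(-0.1789) + (-2)·(-0.2276) = 2.3984.

Step 4 — take square root: d = √(2.3984) ≈ 1.5487.

d(x, mu) = √(2.3984) ≈ 1.5487


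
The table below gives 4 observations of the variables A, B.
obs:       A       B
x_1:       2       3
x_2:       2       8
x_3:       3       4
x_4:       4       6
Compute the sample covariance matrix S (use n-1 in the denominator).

Step 1 — column means:
  mean(A) = (2 + 2 + 3 + 4) / 4 = 11/4 = 2.75
  mean(B) = (3 + 8 + 4 + 6) / 4 = 21/4 = 5.25

Step 2 — sample covariance S[i,j] = (1/(n-1)) · Σ_k (x_{k,i} - mean_i) · (x_{k,j} - mean_j), with n-1 = 3.
  S[A,A] = ((-0.75)·(-0.75) + (-0.75)·(-0.75) + (0.25)·(0.25) + (1.25)·(1.25)) / 3 = 2.75/3 = 0.9167
  S[A,B] = ((-0.75)·(-2.25) + (-0.75)·(2.75) + (0.25)·(-1.25) + (1.25)·(0.75)) / 3 = 0.25/3 = 0.0833
  S[B,B] = ((-2.25)·(-2.25) + (2.75)·(2.75) + (-1.25)·(-1.25) + (0.75)·(0.75)) / 3 = 14.75/3 = 4.9167

S is symmetric (S[j,i] = S[i,j]). Assembling:

S = [[0.9167, 0.0833],
 [0.0833, 4.9167]]


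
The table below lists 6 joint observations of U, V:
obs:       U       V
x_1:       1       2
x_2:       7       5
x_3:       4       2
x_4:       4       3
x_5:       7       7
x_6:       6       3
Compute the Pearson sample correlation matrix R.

Step 1 — column means:
  mean(U) = (1 + 7 + 4 + 4 + 7 + 6) / 6 = 29/6 = 4.8333
  mean(V) = (2 + 5 + 2 + 3 + 7 + 3) / 6 = 22/6 = 3.6667

Step 2 — sample variances and covariances s[i,j] = (1/(n-1)) · Σ_k (x_{k,i} - mean_i) · (x_{k,j} - mean_j), with n-1 = 5:
  s[U,U] = ((-3.8333)·(-3.8333) + (2.1667)·(2.1667) + (-0.8333)·(-0.8333) + (-0.8333)·(-0.8333) + (2.1667)·(2.1667) + (1.1667)·(1.1667)) / 5 = 26.8333/5 = 5.3667
  s[U,V] = ((-3.8333)·(-1.6667) + (2.1667)·(1.3333) + (-0.8333)·(-1.6667) + (-0.8333)·(-0.6667) + (2.1667)·(3.3333) + (1.1667)·(-0.6667)) / 5 = 17.6667/5 = 3.5333
  s[V,V] = ((-1.6667)·(-1.6667) + (1.3333)·(1.3333) + (-1.6667)·(-1.6667) + (-0.6667)·(-0.6667) + (3.3333)·(3.3333) + (-0.6667)·(-0.6667)) / 5 = 19.3333/5 = 3.8667
  Sample standard deviations s_i = √(s[i,i]):
  s(U) = √(5.3667) = 2.3166
  s(V) = √(3.8667) = 1.9664

Step 3 — r_{ij} = s_{ij} / (s_i · s_j):
  r[U,U] = 1 (diagonal).
  r[U,V] = 3.5333 / (2.3166 · 1.9664) = 3.5333 / 4.5553 = 0.7756
  r[V,V] = 1 (diagonal).

R is symmetric with unit diagonal. Assembling:

R = [[1, 0.7756],
 [0.7756, 1]]


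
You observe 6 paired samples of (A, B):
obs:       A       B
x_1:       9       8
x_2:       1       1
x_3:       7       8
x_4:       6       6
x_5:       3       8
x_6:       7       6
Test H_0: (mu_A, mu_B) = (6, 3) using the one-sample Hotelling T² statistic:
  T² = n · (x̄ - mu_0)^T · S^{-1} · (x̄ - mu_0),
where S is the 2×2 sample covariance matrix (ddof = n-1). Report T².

Step 1 — sample mean vector:
  mean(A) = (9 + 1 + 7 + 6 + 3 + 7) / 6 = 33/6 = 5.5
  mean(B) = (8 + 1 + 8 + 6 + 8 + 6) / 6 = 37/6 = 6.1667
  x̄ = (5.5, 6.1667),  deviation x̄ - mu_0 = (5.5, 6.1667) - (6, 3) = (-0.5, 3.1667).

Step 2 — sample covariance matrix, S[i,j] = (1/(n-1)) · Σ_k (x_{k,i} - mean_i) · (x_{k,j} - mean_j), divisor n-1 = 5:
  S[A,A] = ((3.5)·(3.5) + (-4.5)·(-4.5) + (1.5)·(1.5) + (0.5)·(0.5) + (-2.5)·(-2.5) + (1.5)·(1.5)) / 5 = 43.5/5 = 8.7
  S[A,B] = ((3.5)·(1.8333) + (-4.5)·(-5.1667) + (1.5)·(1.8333) + (0.5)·(-0.1667) + (-2.5)·(1.8333) + (1.5)·(-0.1667)) / 5 = 27.5/5 = 5.5
  S[B,B] = ((1.8333)·(1.8333) + (-5.1667)·(-5.1667) + (1.8333)·(1.8333) + (-0.1667)·(-0.1667) + (1.8333)·(1.8333) + (-0.1667)·(-0.1667)) / 5 = 36.8333/5 = 7.3667
  S = [[8.7, 5.5],
 [5.5, 7.3667]].

Step 3 — invert S. det(S) = 8.7·7.3667 - (5.5)² = 33.84.
  S^{-1} = (1/det) · [[d, -b], [-b, a]] = [[0.2177, -0.1625],
 [-0.1625, 0.2571]].

Step 4 — quadratic form (x̄ - mu_0)^T · S^{-1} · (x̄ - mu_0):
  S^{-1} · (x̄ - mu_0) = (-0.6235, 0.8954),
  (x̄ - mu_0)^T · [...] = (-0.5)·(-0.6235) + (3.1667)·(0.8954) = 3.1472.

Step 5 — scale by n: T² = 6 · 3.1472 = 18.883.

T² ≈ 18.883


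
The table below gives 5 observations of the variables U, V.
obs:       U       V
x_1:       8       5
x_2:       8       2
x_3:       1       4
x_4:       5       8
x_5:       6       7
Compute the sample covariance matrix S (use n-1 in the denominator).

Step 1 — column means:
  mean(U) = (8 + 8 + 1 + 5 + 6) / 5 = 28/5 = 5.6
  mean(V) = (5 + 2 + 4 + 8 + 7) / 5 = 26/5 = 5.2

Step 2 — sample covariance S[i,j] = (1/(n-1)) · Σ_k (x_{k,i} - mean_i) · (x_{k,j} - mean_j), with n-1 = 4.
  S[U,U] = ((2.4)·(2.4) + (2.4)·(2.4) + (-4.6)·(-4.6) + (-0.6)·(-0.6) + (0.4)·(0.4)) / 4 = 33.2/4 = 8.3
  S[U,V] = ((2.4)·(-0.2) + (2.4)·(-3.2) + (-4.6)·(-1.2) + (-0.6)·(2.8) + (0.4)·(1.8)) / 4 = -3.6/4 = -0.9
  S[V,V] = ((-0.2)·(-0.2) + (-3.2)·(-3.2) + (-1.2)·(-1.2) + (2.8)·(2.8) + (1.8)·(1.8)) / 4 = 22.8/4 = 5.7

S is symmetric (S[j,i] = S[i,j]). Assembling:

S = [[8.3, -0.9],
 [-0.9, 5.7]]


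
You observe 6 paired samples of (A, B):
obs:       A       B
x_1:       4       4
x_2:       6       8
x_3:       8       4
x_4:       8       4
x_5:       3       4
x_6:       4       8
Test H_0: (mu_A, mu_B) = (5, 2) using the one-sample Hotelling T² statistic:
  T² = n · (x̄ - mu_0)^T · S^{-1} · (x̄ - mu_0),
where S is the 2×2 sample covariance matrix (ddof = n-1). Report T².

Step 1 — sample mean vector:
  mean(A) = (4 + 6 + 8 + 8 + 3 + 4) / 6 = 33/6 = 5.5
  mean(B) = (4 + 8 + 4 + 4 + 4 + 8) / 6 = 32/6 = 5.3333
  x̄ = (5.5, 5.3333),  deviation x̄ - mu_0 = (5.5, 5.3333) - (5, 2) = (0.5, 3.3333).

Step 2 — sample covariance matrix, S[i,j] = (1/(n-1)) · Σ_k (x_{k,i} - mean_i) · (x_{k,j} - mean_j), divisor n-1 = 5:
  S[A,A] = ((-1.5)·(-1.5) + (0.5)·(0.5) + (2.5)·(2.5) + (2.5)·(2.5) + (-2.5)·(-2.5) + (-1.5)·(-1.5)) / 5 = 23.5/5 = 4.7
  S[A,B] = ((-1.5)·(-1.3333) + (0.5)·(2.6667) + (2.5)·(-1.3333) + (2.5)·(-1.3333) + (-2.5)·(-1.3333) + (-1.5)·(2.6667)) / 5 = -4/5 = -0.8
  S[B,B] = ((-1.3333)·(-1.3333) + (2.6667)·(2.6667) + (-1.3333)·(-1.3333) + (-1.3333)·(-1.3333) + (-1.3333)·(-1.3333) + (2.6667)·(2.6667)) / 5 = 21.3333/5 = 4.2667
  S = [[4.7, -0.8],
 [-0.8, 4.2667]].

Step 3 — invert S. det(S) = 4.7·4.2667 - (-0.8)² = 19.4133.
  S^{-1} = (1/det) · [[d, -b], [-b, a]] = [[0.2198, 0.0412],
 [0.0412, 0.2421]].

Step 4 — quadratic form (x̄ - mu_0)^T · S^{-1} · (x̄ - mu_0):
  S^{-1} · (x̄ - mu_0) = (0.2473, 0.8276),
  (x̄ - mu_0)^T · [...] = (0.5)·(0.2473) + (3.3333)·(0.8276) = 2.8823.

Step 5 — scale by n: T² = 6 · 2.8823 = 17.294.

T² ≈ 17.294


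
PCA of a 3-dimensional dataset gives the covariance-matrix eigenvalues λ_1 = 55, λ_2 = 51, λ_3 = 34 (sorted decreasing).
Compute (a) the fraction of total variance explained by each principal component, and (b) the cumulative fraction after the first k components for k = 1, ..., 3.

Step 1 — total variance = trace(Sigma) = Σ λ_i = 55 + 51 + 34 = 140.

Step 2 — fraction explained by component i = λ_i / Σ λ:
  PC1: 55/140 = 0.3929
  PC2: 51/140 = 0.3643
  PC3: 34/140 = 0.2429

Step 3 — cumulative fraction after k components = (λ_1 + ... + λ_k) / Σ λ:
  k = 1: 55/140 = 0.3929
  k = 2: (55 + 51)/140 = 106/140 = 0.7571
  k = 3: (55 + 51 + 34)/140 = 140/140 = 1

Summary (fraction, with percent):

explained: PC1 0.3929 (39.29%), PC2 0.3643 (36.43%), PC3 0.2429 (24.29%);  cumulative: 0.3929, 0.7571, 1


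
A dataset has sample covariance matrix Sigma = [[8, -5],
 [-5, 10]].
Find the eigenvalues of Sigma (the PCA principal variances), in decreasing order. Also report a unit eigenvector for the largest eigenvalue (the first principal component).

Step 1 — characteristic polynomial of 2×2 Sigma:
  det(Sigma - λI) = λ² - trace · λ + det = 0.
  trace = 8 + 10 = 18, det = 8·10 - (-5)² = 55.
Step 2 — discriminant:
  Δ = trace² - 4·det = 324 - 220 = 104.
Step 3 — eigenvalues:
  λ = (trace ± √Δ)/2 = (18 ± 10.198)/2,
  λ_1 = 14.099,  λ_2 = 3.901.

Step 4 — unit eigenvector for λ_1: solve (Sigma - λ_1 I)v = 0. First row:
  (8 - 14.099)·v_x + (-5)·v_y = 0, i.e. (-6.099)·v_x + (-5)·v_y = 0,
  so v ∝ (b, λ_1 - a) = (-5, 6.099); multiply by -1 so the first entry is positive: u = (5, -6.099).
  ||u|| = √((5)² + (-6.099)²) = √(62.198) ≈ 7.8866,
  v_1 = u/||u|| ≈ (0.634, -0.7733) (||v_1|| = 1).

λ_1 = 14.099,  λ_2 = 3.901;  v_1 ≈ (0.634, -0.7733)


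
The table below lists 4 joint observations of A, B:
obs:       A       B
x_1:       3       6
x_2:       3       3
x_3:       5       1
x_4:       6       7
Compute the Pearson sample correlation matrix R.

Step 1 — column means:
  mean(A) = (3 + 3 + 5 + 6) / 4 = 17/4 = 4.25
  mean(B) = (6 + 3 + 1 + 7) / 4 = 17/4 = 4.25

Step 2 — sample variances and covariances s[i,j] = (1/(n-1)) · Σ_k (x_{k,i} - mean_i) · (x_{k,j} - mean_j), with n-1 = 3:
  s[A,A] = ((-1.25)·(-1.25) + (-1.25)·(-1.25) + (0.75)·(0.75) + (1.75)·(1.75)) / 3 = 6.75/3 = 2.25
  s[A,B] = ((-1.25)·(1.75) + (-1.25)·(-1.25) + (0.75)·(-3.25) + (1.75)·(2.75)) / 3 = 1.75/3 = 0.5833
  s[B,B] = ((1.75)·(1.75) + (-1.25)·(-1.25) + (-3.25)·(-3.25) + (2.75)·(2.75)) / 3 = 22.75/3 = 7.5833
  Sample standard deviations s_i = √(s[i,i]):
  s(A) = √(2.25) = 1.5
  s(B) = √(7.5833) = 2.7538

Step 3 — r_{ij} = s_{ij} / (s_i · s_j):
  r[A,A] = 1 (diagonal).
  r[A,B] = 0.5833 / (1.5 · 2.7538) = 0.5833 / 4.1307 = 0.1412
  r[B,B] = 1 (diagonal).

R is symmetric with unit diagonal. Assembling:

R = [[1, 0.1412],
 [0.1412, 1]]


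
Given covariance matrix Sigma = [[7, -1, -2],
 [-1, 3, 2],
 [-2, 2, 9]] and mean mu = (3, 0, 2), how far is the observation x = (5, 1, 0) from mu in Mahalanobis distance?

Step 1 — centre the observation: (x - mu) = (2, 1, -2).

Step 2 — invert Sigma (cofactor / det for 3×3, or solve directly):
  Sigma^{-1} = [[0.1554, 0.0338, 0.027],
 [0.0338, 0.3986, -0.0811],
 [0.027, -0.0811, 0.1351]].

Step 3 — form the quadratic (x - mu)^T · Sigma^{-1} · (x - mu):
  Sigma^{-1} · (x - mu) = (0.2905, 0.6284, -0.2973).
  (x - mu)^T · [Sigma^{-1} · (x - mu)] = (2)·(0.2905) + (1)·(0.6284) + (-2)·(-0.2973) = 1.8041.

Step 4 — take square root: d = √(1.8041) ≈ 1.3432.

d(x, mu) = √(1.8041) ≈ 1.3432


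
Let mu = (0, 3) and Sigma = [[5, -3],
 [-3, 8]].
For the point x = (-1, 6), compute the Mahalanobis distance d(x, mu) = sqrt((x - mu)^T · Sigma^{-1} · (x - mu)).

Step 1 — centre the observation: (x - mu) = (-1, 3).

Step 2 — invert Sigma. det(Sigma) = 5·8 - (-3)² = 31.
  Sigma^{-1} = (1/det) · [[d, -b], [-b, a]] = [[0.2581, 0.0968],
 [0.0968, 0.1613]].

Step 3 — form the quadratic (x - mu)^T · Sigma^{-1} · (x - mu):
  Sigma^{-1} · (x - mu) = (0.0323, 0.3871).
  (x - mu)^T · [Sigma^{-1} · (x - mu)] = (-1)·(0.0323) + (3)·(0.3871) = 1.129.

Step 4 — take square root: d = √(1.129) ≈ 1.0626.

d(x, mu) = √(1.129) ≈ 1.0626


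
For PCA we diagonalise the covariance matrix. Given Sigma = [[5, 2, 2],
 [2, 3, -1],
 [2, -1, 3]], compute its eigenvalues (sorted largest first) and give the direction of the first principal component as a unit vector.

Step 1 — characteristic polynomial p(λ) = det(λI - Sigma) = λ³ - tr·λ² + c_1·λ - det, where tr = trace, c_1 = sum of the principal 2×2 minors, det = det(Sigma):
  tr = 5 + 3 + 3 = 11,
  c_1 = (5·3 - (2)²) + (5·3 - (2)²) + (3·3 - (-1)²) = 11 + 11 + 8 = 30,
  det = 5·(3·3 - (-1)²) - (2)·((2)·3 - (-1)·(2)) + (2)·((2)·(-1) - 3·(2)) = 5·(8) - (2)·(8) + (2)·(-8) = 8.
  So p(λ) = λ³ - 11λ² + 30λ - 8.
Step 2 — look for an integer root (rational root theorem: any rational root is an integer divisor of 8). Testing λ = 4:
  p(4) = 64 - 176 + 120 - 8 = 0  ✓
  Dividing out (λ - 4): p(λ) = (λ - 4)(λ² - 7λ + 2).
Step 3 — remaining eigenvalues from the quadratic λ² - 7λ + 2 = 0:
  Δ = 7² - 4·2 = 49 - 8 = 41,  λ = (7 ± √41)/2 = (7 ± 6.4031)/2 ≈ 6.7016 or 0.2984.
  Sorted: λ_1 = 6.7016,  λ_2 = 4,  λ_3 = 0.2984  (check: sum = 11 = tr ✓).

Step 4 — unit eigenvector for λ_1 ≈ 6.7016: v spans the null space of (Sigma - λ_1 I), whose rows are
  r_1 = (-1.7016, 2, 2),  r_2 = (2, -3.7016, -1),  r_3 = (2, -1, -3.7016).
  v is orthogonal to every row, so take v ∝ r_1 × r_2 = ((2)·(-1) - (2)·(-3.7016), (2)·(2) - (-1.7016)·(-1), (-1.7016)·(-3.7016) - (2)·(2)) ≈ (5.4031, 2.2984, 2.2984).
  Let u = (5.4031, 2.2984, 2.2984).
  ||u|| = √((5.4031)² + (2.2984)² + (2.2984)²) = √(39.7594) ≈ 6.3055,  v_1 = u/||u|| ≈ (0.8569, 0.3645, 0.3645) (||v_1|| = 1).

λ_1 = 6.7016,  λ_2 = 4,  λ_3 = 0.2984;  v_1 ≈ (0.8569, 0.3645, 0.3645)


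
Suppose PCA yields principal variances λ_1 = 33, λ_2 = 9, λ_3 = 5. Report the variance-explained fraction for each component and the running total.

Step 1 — total variance = trace(Sigma) = Σ λ_i = 33 + 9 + 5 = 47.

Step 2 — fraction explained by component i = λ_i / Σ λ:
  PC1: 33/47 = 0.7021
  PC2: 9/47 = 0.1915
  PC3: 5/47 = 0.1064

Step 3 — cumulative fraction after k components = (λ_1 + ... + λ_k) / Σ λ:
  k = 1: 33/47 = 0.7021
  k = 2: (33 + 9)/47 = 42/47 = 0.8936
  k = 3: (33 + 9 + 5)/47 = 47/47 = 1

Summary (fraction, with percent):

explained: PC1 0.7021 (70.21%), PC2 0.1915 (19.15%), PC3 0.1064 (10.64%);  cumulative: 0.7021, 0.8936, 1


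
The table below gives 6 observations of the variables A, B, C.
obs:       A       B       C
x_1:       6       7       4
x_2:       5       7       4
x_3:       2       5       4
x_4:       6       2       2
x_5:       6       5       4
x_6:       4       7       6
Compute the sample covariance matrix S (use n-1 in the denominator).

Step 1 — column means:
  mean(A) = (6 + 5 + 2 + 6 + 6 + 4) / 6 = 29/6 = 4.8333
  mean(B) = (7 + 7 + 5 + 2 + 5 + 7) / 6 = 33/6 = 5.5
  mean(C) = (4 + 4 + 4 + 2 + 4 + 6) / 6 = 24/6 = 4

Step 2 — sample covariance S[i,j] = (1/(n-1)) · Σ_k (x_{k,i} - mean_i) · (x_{k,j} - mean_j), with n-1 = 5.
  S[A,A] = ((1.1667)·(1.1667) + (0.1667)·(0.1667) + (-2.8333)·(-2.8333) + (1.1667)·(1.1667) + (1.1667)·(1.1667) + (-0.8333)·(-0.8333)) / 5 = 12.8333/5 = 2.5667
  S[A,B] = ((1.1667)·(1.5) + (0.1667)·(1.5) + (-2.8333)·(-0.5) + (1.1667)·(-3.5) + (1.1667)·(-0.5) + (-0.8333)·(1.5)) / 5 = -2.5/5 = -0.5
  S[A,C] = ((1.1667)·(0) + (0.1667)·(0) + (-2.8333)·(0) + (1.1667)·(-2) + (1.1667)·(0) + (-0.8333)·(2)) / 5 = -4/5 = -0.8
  S[B,B] = ((1.5)·(1.5) + (1.5)·(1.5) + (-0.5)·(-0.5) + (-3.5)·(-3.5) + (-0.5)·(-0.5) + (1.5)·(1.5)) / 5 = 19.5/5 = 3.9
  S[B,C] = ((1.5)·(0) + (1.5)·(0) + (-0.5)·(0) + (-3.5)·(-2) + (-0.5)·(0) + (1.5)·(2)) / 5 = 10/5 = 2
  S[C,C] = ((0)·(0) + (0)·(0) + (0)·(0) + (-2)·(-2) + (0)·(0) + (2)·(2)) / 5 = 8/5 = 1.6

S is symmetric (S[j,i] = S[i,j]). Assembling:

S = [[2.5667, -0.5, -0.8],
 [-0.5, 3.9, 2],
 [-0.8, 2, 1.6]]
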